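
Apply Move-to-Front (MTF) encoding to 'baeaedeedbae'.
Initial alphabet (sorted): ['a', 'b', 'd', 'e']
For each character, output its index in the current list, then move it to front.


MTF encoding:
'b': index 1 in ['a', 'b', 'd', 'e'] -> ['b', 'a', 'd', 'e']
'a': index 1 in ['b', 'a', 'd', 'e'] -> ['a', 'b', 'd', 'e']
'e': index 3 in ['a', 'b', 'd', 'e'] -> ['e', 'a', 'b', 'd']
'a': index 1 in ['e', 'a', 'b', 'd'] -> ['a', 'e', 'b', 'd']
'e': index 1 in ['a', 'e', 'b', 'd'] -> ['e', 'a', 'b', 'd']
'd': index 3 in ['e', 'a', 'b', 'd'] -> ['d', 'e', 'a', 'b']
'e': index 1 in ['d', 'e', 'a', 'b'] -> ['e', 'd', 'a', 'b']
'e': index 0 in ['e', 'd', 'a', 'b'] -> ['e', 'd', 'a', 'b']
'd': index 1 in ['e', 'd', 'a', 'b'] -> ['d', 'e', 'a', 'b']
'b': index 3 in ['d', 'e', 'a', 'b'] -> ['b', 'd', 'e', 'a']
'a': index 3 in ['b', 'd', 'e', 'a'] -> ['a', 'b', 'd', 'e']
'e': index 3 in ['a', 'b', 'd', 'e'] -> ['e', 'a', 'b', 'd']


Output: [1, 1, 3, 1, 1, 3, 1, 0, 1, 3, 3, 3]


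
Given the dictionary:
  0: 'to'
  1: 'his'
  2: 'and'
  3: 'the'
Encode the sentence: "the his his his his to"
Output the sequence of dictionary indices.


Look up each word in the dictionary:
  'the' -> 3
  'his' -> 1
  'his' -> 1
  'his' -> 1
  'his' -> 1
  'to' -> 0

Encoded: [3, 1, 1, 1, 1, 0]


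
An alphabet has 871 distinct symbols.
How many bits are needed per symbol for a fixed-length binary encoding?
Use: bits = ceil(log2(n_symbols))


log2(871) = 9.7665
Bracket: 2^9 = 512 < 871 <= 2^10 = 1024
So ceil(log2(871)) = 10

bits = ceil(log2(871)) = ceil(9.7665) = 10 bits


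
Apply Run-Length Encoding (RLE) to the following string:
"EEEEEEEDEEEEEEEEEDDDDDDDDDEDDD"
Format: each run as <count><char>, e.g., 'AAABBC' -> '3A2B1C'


Scanning runs left to right:
  i=0: run of 'E' x 7 -> '7E'
  i=7: run of 'D' x 1 -> '1D'
  i=8: run of 'E' x 9 -> '9E'
  i=17: run of 'D' x 9 -> '9D'
  i=26: run of 'E' x 1 -> '1E'
  i=27: run of 'D' x 3 -> '3D'

RLE = 7E1D9E9D1E3D


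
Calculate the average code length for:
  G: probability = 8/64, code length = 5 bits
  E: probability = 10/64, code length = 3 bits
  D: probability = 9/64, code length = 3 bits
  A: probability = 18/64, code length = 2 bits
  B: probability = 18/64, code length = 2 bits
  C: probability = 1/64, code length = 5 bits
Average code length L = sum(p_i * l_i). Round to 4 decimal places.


Weighted contributions p_i * l_i:
  G: (8/64) * 5 = 40/64
  E: (10/64) * 3 = 30/64
  D: (9/64) * 3 = 27/64
  A: (18/64) * 2 = 36/64
  B: (18/64) * 2 = 36/64
  C: (1/64) * 5 = 5/64
Sum = (40 + 30 + 27 + 36 + 36 + 5)/64 = 174/64

L = 174/64 = 2.7188 bits/symbol


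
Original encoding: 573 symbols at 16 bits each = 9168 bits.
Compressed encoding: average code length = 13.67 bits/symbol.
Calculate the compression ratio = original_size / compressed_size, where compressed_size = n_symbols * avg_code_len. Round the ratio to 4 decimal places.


original_size = n_symbols * orig_bits = 573 * 16 = 9168 bits
compressed_size = n_symbols * avg_code_len = 573 * 13.67 = 7832.91 bits
ratio = original_size / compressed_size = 9168 / 7832.91 = 1.1704

Compression ratio = 1.1704


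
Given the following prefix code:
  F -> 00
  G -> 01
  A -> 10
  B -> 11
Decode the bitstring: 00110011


Decoding step by step:
Bits 00 -> F
Bits 11 -> B
Bits 00 -> F
Bits 11 -> B


Decoded message: FBFB


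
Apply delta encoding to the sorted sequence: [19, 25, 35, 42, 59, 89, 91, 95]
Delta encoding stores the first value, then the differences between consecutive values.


First value: 19
Deltas:
  25 - 19 = 6
  35 - 25 = 10
  42 - 35 = 7
  59 - 42 = 17
  89 - 59 = 30
  91 - 89 = 2
  95 - 91 = 4


Delta encoded: [19, 6, 10, 7, 17, 30, 2, 4]


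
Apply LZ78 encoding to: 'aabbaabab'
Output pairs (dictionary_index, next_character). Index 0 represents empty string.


LZ78 encoding steps:
Dictionary: {0: ''}
Step 1: w='' (idx 0), next='a' -> output (0, 'a'), add 'a' as idx 1
Step 2: w='a' (idx 1), next='b' -> output (1, 'b'), add 'ab' as idx 2
Step 3: w='' (idx 0), next='b' -> output (0, 'b'), add 'b' as idx 3
Step 4: w='a' (idx 1), next='a' -> output (1, 'a'), add 'aa' as idx 4
Step 5: w='b' (idx 3), next='a' -> output (3, 'a'), add 'ba' as idx 5
Step 6: w='b' (idx 3), end of input -> output (3, '')


Encoded: [(0, 'a'), (1, 'b'), (0, 'b'), (1, 'a'), (3, 'a'), (3, '')]


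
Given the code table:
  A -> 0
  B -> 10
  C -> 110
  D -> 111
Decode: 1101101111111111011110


Decoding:
110 -> C
110 -> C
111 -> D
111 -> D
111 -> D
10 -> B
111 -> D
10 -> B


Result: CCDDDBDB


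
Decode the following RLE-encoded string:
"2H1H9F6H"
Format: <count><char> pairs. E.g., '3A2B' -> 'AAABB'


Expanding each <count><char> pair:
  2H -> 'HH'
  1H -> 'H'
  9F -> 'FFFFFFFFF'
  6H -> 'HHHHHH'

Decoded = HHHFFFFFFFFFHHHHHH


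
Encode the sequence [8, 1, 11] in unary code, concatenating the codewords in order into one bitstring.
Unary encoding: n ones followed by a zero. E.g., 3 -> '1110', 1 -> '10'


Encode each number as n ones followed by a terminating 0:
  8 -> 111111110 (9 bits)
  1 -> 10 (2 bits)
  11 -> 111111111110 (12 bits)
Total length = 9 + 2 + 12 = 23 bits.

Unary([8, 1, 11]) = 11111111010111111111110 (23 bits)


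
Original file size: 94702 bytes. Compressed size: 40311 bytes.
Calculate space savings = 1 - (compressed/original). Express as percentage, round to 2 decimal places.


ratio = compressed/original = 40311/94702 = 0.425662
savings = 1 - ratio = 1 - 0.425662 = 0.574338
as a percentage: 0.574338 * 100 = 57.43%

Space savings = 1 - 40311/94702 = 57.43%


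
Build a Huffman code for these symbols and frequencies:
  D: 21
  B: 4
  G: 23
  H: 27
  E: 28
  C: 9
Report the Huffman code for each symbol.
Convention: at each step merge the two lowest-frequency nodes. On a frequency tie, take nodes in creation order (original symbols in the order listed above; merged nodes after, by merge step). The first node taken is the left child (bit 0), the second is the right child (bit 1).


Huffman tree construction:
Step 1: Merge B(4) + C(9) = 13
Step 2: Merge (B+C)(13) + D(21) = 34
Step 3: Merge G(23) + H(27) = 50
Step 4: Merge E(28) + ((B+C)+D)(34) = 62
Step 5: Merge (G+H)(50) + (E+((B+C)+D))(62) = 112
Read each symbol's code off the tree from the root (left child = 0, right child = 1).

Codes:
  D: 111 (length 3)
  B: 1100 (length 4)
  G: 00 (length 2)
  H: 01 (length 2)
  E: 10 (length 2)
  C: 1101 (length 4)
Average code length: 271/112 = 2.4196 bits/symbol


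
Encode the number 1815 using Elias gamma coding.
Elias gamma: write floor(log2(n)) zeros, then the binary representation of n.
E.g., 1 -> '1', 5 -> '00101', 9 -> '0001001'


num_bits = floor(log2(1815)) + 1 = 11
leading_zeros = num_bits - 1 = 10
binary(1815) = 11100010111

Elias gamma(1815) = '0000000000' + '11100010111' = 000000000011100010111 (21 bits)


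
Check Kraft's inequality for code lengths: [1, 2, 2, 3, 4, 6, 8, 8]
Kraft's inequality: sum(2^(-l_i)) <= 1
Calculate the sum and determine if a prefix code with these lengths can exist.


Sum = 2^(-1) + 2^(-2) + 2^(-2) + 2^(-3) + 2^(-4) + 2^(-6) + 2^(-8) + 2^(-8)
    = 0.5 + 0.25 + 0.25 + 0.125 + 0.0625 + 0.015625 + 0.00390625 + 0.00390625
    = 310/256 = 1.2109375
Since 1.2109375 > 1, Kraft's inequality is NOT satisfied.
A prefix code with these lengths CANNOT exist.

Kraft sum = 1.2109375. Not satisfied.


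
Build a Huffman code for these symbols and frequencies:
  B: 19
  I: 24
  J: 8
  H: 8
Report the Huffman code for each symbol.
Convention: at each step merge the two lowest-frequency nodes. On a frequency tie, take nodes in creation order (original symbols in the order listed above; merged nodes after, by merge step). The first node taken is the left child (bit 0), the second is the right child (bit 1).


Huffman tree construction:
Step 1: Merge J(8) + H(8) = 16
Step 2: Merge (J+H)(16) + B(19) = 35
Step 3: Merge I(24) + ((J+H)+B)(35) = 59
Read each symbol's code off the tree from the root (left child = 0, right child = 1).

Codes:
  B: 11 (length 2)
  I: 0 (length 1)
  J: 100 (length 3)
  H: 101 (length 3)
Average code length: 110/59 = 1.8644 bits/symbol


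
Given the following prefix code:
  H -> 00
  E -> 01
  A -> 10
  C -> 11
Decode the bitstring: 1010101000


Decoding step by step:
Bits 10 -> A
Bits 10 -> A
Bits 10 -> A
Bits 10 -> A
Bits 00 -> H


Decoded message: AAAAH


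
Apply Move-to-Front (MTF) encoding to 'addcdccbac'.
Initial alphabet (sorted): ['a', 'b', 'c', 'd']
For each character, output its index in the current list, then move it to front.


MTF encoding:
'a': index 0 in ['a', 'b', 'c', 'd'] -> ['a', 'b', 'c', 'd']
'd': index 3 in ['a', 'b', 'c', 'd'] -> ['d', 'a', 'b', 'c']
'd': index 0 in ['d', 'a', 'b', 'c'] -> ['d', 'a', 'b', 'c']
'c': index 3 in ['d', 'a', 'b', 'c'] -> ['c', 'd', 'a', 'b']
'd': index 1 in ['c', 'd', 'a', 'b'] -> ['d', 'c', 'a', 'b']
'c': index 1 in ['d', 'c', 'a', 'b'] -> ['c', 'd', 'a', 'b']
'c': index 0 in ['c', 'd', 'a', 'b'] -> ['c', 'd', 'a', 'b']
'b': index 3 in ['c', 'd', 'a', 'b'] -> ['b', 'c', 'd', 'a']
'a': index 3 in ['b', 'c', 'd', 'a'] -> ['a', 'b', 'c', 'd']
'c': index 2 in ['a', 'b', 'c', 'd'] -> ['c', 'a', 'b', 'd']


Output: [0, 3, 0, 3, 1, 1, 0, 3, 3, 2]


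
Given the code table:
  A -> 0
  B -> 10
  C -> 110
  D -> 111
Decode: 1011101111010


Decoding:
10 -> B
111 -> D
0 -> A
111 -> D
10 -> B
10 -> B


Result: BDADBB


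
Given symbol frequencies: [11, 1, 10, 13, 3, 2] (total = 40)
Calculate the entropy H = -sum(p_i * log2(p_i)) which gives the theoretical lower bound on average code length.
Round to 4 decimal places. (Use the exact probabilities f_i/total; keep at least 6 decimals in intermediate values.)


Per-symbol terms -p_i * log2(p_i) with p_i = f_i/40:
  p = 11/40 = 0.275000: log2(p) = -1.862496, -p*log2(p) = 0.512187
  p = 1/40 = 0.025000: log2(p) = -5.321928, -p*log2(p) = 0.133048
  p = 10/40 = 0.250000: log2(p) = -2.000000, -p*log2(p) = 0.500000
  p = 13/40 = 0.325000: log2(p) = -1.621488, -p*log2(p) = 0.526984
  p = 3/40 = 0.075000: log2(p) = -3.736966, -p*log2(p) = 0.280272
  p = 2/40 = 0.050000: log2(p) = -4.321928, -p*log2(p) = 0.216096
H = 0.512187 + 0.133048 + 0.500000 + 0.526984 + 0.280272 + 0.216096 = 2.168587

H = 2.1686 bits/symbol


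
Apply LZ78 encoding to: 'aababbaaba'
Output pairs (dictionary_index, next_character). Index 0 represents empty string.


LZ78 encoding steps:
Dictionary: {0: ''}
Step 1: w='' (idx 0), next='a' -> output (0, 'a'), add 'a' as idx 1
Step 2: w='a' (idx 1), next='b' -> output (1, 'b'), add 'ab' as idx 2
Step 3: w='ab' (idx 2), next='b' -> output (2, 'b'), add 'abb' as idx 3
Step 4: w='a' (idx 1), next='a' -> output (1, 'a'), add 'aa' as idx 4
Step 5: w='' (idx 0), next='b' -> output (0, 'b'), add 'b' as idx 5
Step 6: w='a' (idx 1), end of input -> output (1, '')


Encoded: [(0, 'a'), (1, 'b'), (2, 'b'), (1, 'a'), (0, 'b'), (1, '')]


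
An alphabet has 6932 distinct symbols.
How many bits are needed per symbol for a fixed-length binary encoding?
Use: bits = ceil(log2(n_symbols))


log2(6932) = 12.7591
Bracket: 2^12 = 4096 < 6932 <= 2^13 = 8192
So ceil(log2(6932)) = 13

bits = ceil(log2(6932)) = ceil(12.7591) = 13 bits


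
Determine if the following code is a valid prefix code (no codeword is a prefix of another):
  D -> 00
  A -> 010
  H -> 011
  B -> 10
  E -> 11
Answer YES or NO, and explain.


Checking each pair (does one codeword prefix another?):
  D='00' vs A='010': no prefix
  D='00' vs H='011': no prefix
  D='00' vs B='10': no prefix
  D='00' vs E='11': no prefix
  A='010' vs D='00': no prefix
  A='010' vs H='011': no prefix
  A='010' vs B='10': no prefix
  A='010' vs E='11': no prefix
  H='011' vs D='00': no prefix
  H='011' vs A='010': no prefix
  H='011' vs B='10': no prefix
  H='011' vs E='11': no prefix
  B='10' vs D='00': no prefix
  B='10' vs A='010': no prefix
  B='10' vs H='011': no prefix
  B='10' vs E='11': no prefix
  E='11' vs D='00': no prefix
  E='11' vs A='010': no prefix
  E='11' vs H='011': no prefix
  E='11' vs B='10': no prefix
No violation found over all pairs.

YES -- this is a valid prefix code. No codeword is a prefix of any other codeword.


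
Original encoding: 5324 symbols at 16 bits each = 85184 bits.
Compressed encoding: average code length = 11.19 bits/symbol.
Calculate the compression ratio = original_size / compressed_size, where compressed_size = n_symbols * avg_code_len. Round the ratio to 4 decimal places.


original_size = n_symbols * orig_bits = 5324 * 16 = 85184 bits
compressed_size = n_symbols * avg_code_len = 5324 * 11.19 = 59575.56 bits
ratio = original_size / compressed_size = 85184 / 59575.56 = 1.4298

Compression ratio = 1.4298


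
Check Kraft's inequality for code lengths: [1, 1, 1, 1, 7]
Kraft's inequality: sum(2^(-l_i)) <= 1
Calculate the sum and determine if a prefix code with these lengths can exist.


Sum = 2^(-1) + 2^(-1) + 2^(-1) + 2^(-1) + 2^(-7)
    = 0.5 + 0.5 + 0.5 + 0.5 + 0.0078125
    = 257/128 = 2.0078125
Since 2.0078125 > 1, Kraft's inequality is NOT satisfied.
A prefix code with these lengths CANNOT exist.

Kraft sum = 2.0078125. Not satisfied.


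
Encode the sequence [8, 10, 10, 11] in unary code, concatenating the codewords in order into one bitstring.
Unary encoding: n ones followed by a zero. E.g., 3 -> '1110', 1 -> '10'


Encode each number as n ones followed by a terminating 0:
  8 -> 111111110 (9 bits)
  10 -> 11111111110 (11 bits)
  10 -> 11111111110 (11 bits)
  11 -> 111111111110 (12 bits)
Total length = 9 + 11 + 11 + 12 = 43 bits.

Unary([8, 10, 10, 11]) = 1111111101111111111011111111110111111111110 (43 bits)


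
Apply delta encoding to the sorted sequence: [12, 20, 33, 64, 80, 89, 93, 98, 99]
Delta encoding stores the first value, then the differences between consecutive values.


First value: 12
Deltas:
  20 - 12 = 8
  33 - 20 = 13
  64 - 33 = 31
  80 - 64 = 16
  89 - 80 = 9
  93 - 89 = 4
  98 - 93 = 5
  99 - 98 = 1


Delta encoded: [12, 8, 13, 31, 16, 9, 4, 5, 1]


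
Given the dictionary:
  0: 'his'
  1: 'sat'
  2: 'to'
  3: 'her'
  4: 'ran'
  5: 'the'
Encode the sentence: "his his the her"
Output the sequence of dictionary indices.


Look up each word in the dictionary:
  'his' -> 0
  'his' -> 0
  'the' -> 5
  'her' -> 3

Encoded: [0, 0, 5, 3]


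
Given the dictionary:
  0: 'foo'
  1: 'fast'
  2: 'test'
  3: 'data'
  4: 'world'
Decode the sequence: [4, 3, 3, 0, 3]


Look up each index in the dictionary:
  4 -> 'world'
  3 -> 'data'
  3 -> 'data'
  0 -> 'foo'
  3 -> 'data'

Decoded: "world data data foo data"


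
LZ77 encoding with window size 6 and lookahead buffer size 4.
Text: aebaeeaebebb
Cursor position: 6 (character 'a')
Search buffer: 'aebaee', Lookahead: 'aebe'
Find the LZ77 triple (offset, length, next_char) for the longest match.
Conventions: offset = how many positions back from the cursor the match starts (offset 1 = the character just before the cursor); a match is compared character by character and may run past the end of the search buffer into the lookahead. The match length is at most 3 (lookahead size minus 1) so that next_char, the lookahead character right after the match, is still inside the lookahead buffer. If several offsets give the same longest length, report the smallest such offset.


Try each offset into the search buffer:
  offset=1 (pos 5, char 'e'): match length 0
  offset=2 (pos 4, char 'e'): match length 0
  offset=3 (pos 3, char 'a'): match length 2
  offset=4 (pos 2, char 'b'): match length 0
  offset=5 (pos 1, char 'e'): match length 0
  offset=6 (pos 0, char 'a'): match length 3
Longest match has length 3 at offset 6.
next_char = character at position 6 + 3 = 9 -> 'e'

Best match: offset=6, length=3 (matching 'aeb' starting at position 0)
LZ77 triple: (6, 3, 'e')


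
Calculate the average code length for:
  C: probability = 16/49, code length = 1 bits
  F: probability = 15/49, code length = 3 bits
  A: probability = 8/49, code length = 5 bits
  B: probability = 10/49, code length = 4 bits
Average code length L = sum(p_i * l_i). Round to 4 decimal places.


Weighted contributions p_i * l_i:
  C: (16/49) * 1 = 16/49
  F: (15/49) * 3 = 45/49
  A: (8/49) * 5 = 40/49
  B: (10/49) * 4 = 40/49
Sum = (16 + 45 + 40 + 40)/49 = 141/49

L = 141/49 = 2.8776 bits/symbol


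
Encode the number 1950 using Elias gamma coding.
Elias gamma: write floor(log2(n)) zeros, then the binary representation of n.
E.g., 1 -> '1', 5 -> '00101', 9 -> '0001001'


num_bits = floor(log2(1950)) + 1 = 11
leading_zeros = num_bits - 1 = 10
binary(1950) = 11110011110

Elias gamma(1950) = '0000000000' + '11110011110' = 000000000011110011110 (21 bits)


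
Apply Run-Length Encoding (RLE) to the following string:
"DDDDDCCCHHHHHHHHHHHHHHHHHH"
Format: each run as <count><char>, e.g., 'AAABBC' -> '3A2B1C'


Scanning runs left to right:
  i=0: run of 'D' x 5 -> '5D'
  i=5: run of 'C' x 3 -> '3C'
  i=8: run of 'H' x 18 -> '18H'

RLE = 5D3C18H


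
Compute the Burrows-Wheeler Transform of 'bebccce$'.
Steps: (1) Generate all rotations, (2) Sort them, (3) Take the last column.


Rotations (sorted):
  0: $bebccce -> last char: e
  1: bccce$be -> last char: e
  2: bebccce$ -> last char: $
  3: ccce$beb -> last char: b
  4: cce$bebc -> last char: c
  5: ce$bebcc -> last char: c
  6: e$bebccc -> last char: c
  7: ebccce$b -> last char: b


BWT = ee$bcccb


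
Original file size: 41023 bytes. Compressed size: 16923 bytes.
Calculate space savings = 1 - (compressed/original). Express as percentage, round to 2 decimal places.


ratio = compressed/original = 16923/41023 = 0.412525
savings = 1 - ratio = 1 - 0.412525 = 0.587475
as a percentage: 0.587475 * 100 = 58.75%

Space savings = 1 - 16923/41023 = 58.75%


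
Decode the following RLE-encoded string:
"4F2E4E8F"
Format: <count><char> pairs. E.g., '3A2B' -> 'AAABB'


Expanding each <count><char> pair:
  4F -> 'FFFF'
  2E -> 'EE'
  4E -> 'EEEE'
  8F -> 'FFFFFFFF'

Decoded = FFFFEEEEEEFFFFFFFF


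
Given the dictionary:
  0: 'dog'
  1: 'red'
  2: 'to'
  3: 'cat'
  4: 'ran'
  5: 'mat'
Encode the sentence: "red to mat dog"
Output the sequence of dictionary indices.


Look up each word in the dictionary:
  'red' -> 1
  'to' -> 2
  'mat' -> 5
  'dog' -> 0

Encoded: [1, 2, 5, 0]


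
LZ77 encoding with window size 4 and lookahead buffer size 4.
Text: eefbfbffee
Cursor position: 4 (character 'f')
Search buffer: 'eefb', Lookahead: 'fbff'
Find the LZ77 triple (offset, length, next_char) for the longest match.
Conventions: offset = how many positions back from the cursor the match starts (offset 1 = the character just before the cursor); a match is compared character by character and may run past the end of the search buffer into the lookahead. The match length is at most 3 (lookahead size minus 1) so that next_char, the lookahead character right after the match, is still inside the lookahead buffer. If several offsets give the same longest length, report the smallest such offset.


Try each offset into the search buffer:
  offset=1 (pos 3, char 'b'): match length 0
  offset=2 (pos 2, char 'f'): match length 3
  offset=3 (pos 1, char 'e'): match length 0
  offset=4 (pos 0, char 'e'): match length 0
Longest match has length 3 at offset 2.
next_char = character at position 4 + 3 = 7 -> 'f'

Best match: offset=2, length=3 (matching 'fbf' starting at position 2)
LZ77 triple: (2, 3, 'f')


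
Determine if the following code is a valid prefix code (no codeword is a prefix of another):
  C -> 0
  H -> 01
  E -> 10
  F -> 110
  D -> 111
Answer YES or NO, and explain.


Checking each pair (does one codeword prefix another?):
  C='0' vs H='01': prefix -- VIOLATION

NO -- this is NOT a valid prefix code. C (0) is a prefix of H (01).


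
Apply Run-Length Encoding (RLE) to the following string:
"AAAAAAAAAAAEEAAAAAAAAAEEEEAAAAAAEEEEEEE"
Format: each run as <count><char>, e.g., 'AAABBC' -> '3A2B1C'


Scanning runs left to right:
  i=0: run of 'A' x 11 -> '11A'
  i=11: run of 'E' x 2 -> '2E'
  i=13: run of 'A' x 9 -> '9A'
  i=22: run of 'E' x 4 -> '4E'
  i=26: run of 'A' x 6 -> '6A'
  i=32: run of 'E' x 7 -> '7E'

RLE = 11A2E9A4E6A7E


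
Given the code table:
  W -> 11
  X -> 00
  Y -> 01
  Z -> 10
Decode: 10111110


Decoding:
10 -> Z
11 -> W
11 -> W
10 -> Z


Result: ZWWZ


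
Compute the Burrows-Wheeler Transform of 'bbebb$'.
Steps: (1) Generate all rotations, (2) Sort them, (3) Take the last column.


Rotations (sorted):
  0: $bbebb -> last char: b
  1: b$bbeb -> last char: b
  2: bb$bbe -> last char: e
  3: bbebb$ -> last char: $
  4: bebb$b -> last char: b
  5: ebb$bb -> last char: b


BWT = bbe$bb


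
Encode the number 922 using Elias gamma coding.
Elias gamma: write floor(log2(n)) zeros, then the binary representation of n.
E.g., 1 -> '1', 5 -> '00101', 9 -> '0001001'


num_bits = floor(log2(922)) + 1 = 10
leading_zeros = num_bits - 1 = 9
binary(922) = 1110011010

Elias gamma(922) = '000000000' + '1110011010' = 0000000001110011010 (19 bits)


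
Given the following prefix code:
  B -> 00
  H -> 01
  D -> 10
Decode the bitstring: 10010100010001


Decoding step by step:
Bits 10 -> D
Bits 01 -> H
Bits 01 -> H
Bits 00 -> B
Bits 01 -> H
Bits 00 -> B
Bits 01 -> H


Decoded message: DHHBHBH


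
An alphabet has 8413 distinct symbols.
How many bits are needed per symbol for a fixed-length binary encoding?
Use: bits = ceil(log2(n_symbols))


log2(8413) = 13.0384
Bracket: 2^13 = 8192 < 8413 <= 2^14 = 16384
So ceil(log2(8413)) = 14

bits = ceil(log2(8413)) = ceil(13.0384) = 14 bits


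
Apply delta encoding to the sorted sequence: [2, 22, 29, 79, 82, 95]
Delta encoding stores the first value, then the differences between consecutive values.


First value: 2
Deltas:
  22 - 2 = 20
  29 - 22 = 7
  79 - 29 = 50
  82 - 79 = 3
  95 - 82 = 13


Delta encoded: [2, 20, 7, 50, 3, 13]


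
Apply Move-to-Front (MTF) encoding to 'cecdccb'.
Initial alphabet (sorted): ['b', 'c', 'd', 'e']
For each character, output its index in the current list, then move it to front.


MTF encoding:
'c': index 1 in ['b', 'c', 'd', 'e'] -> ['c', 'b', 'd', 'e']
'e': index 3 in ['c', 'b', 'd', 'e'] -> ['e', 'c', 'b', 'd']
'c': index 1 in ['e', 'c', 'b', 'd'] -> ['c', 'e', 'b', 'd']
'd': index 3 in ['c', 'e', 'b', 'd'] -> ['d', 'c', 'e', 'b']
'c': index 1 in ['d', 'c', 'e', 'b'] -> ['c', 'd', 'e', 'b']
'c': index 0 in ['c', 'd', 'e', 'b'] -> ['c', 'd', 'e', 'b']
'b': index 3 in ['c', 'd', 'e', 'b'] -> ['b', 'c', 'd', 'e']


Output: [1, 3, 1, 3, 1, 0, 3]


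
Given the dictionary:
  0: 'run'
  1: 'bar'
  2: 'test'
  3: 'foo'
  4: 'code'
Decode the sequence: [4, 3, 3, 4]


Look up each index in the dictionary:
  4 -> 'code'
  3 -> 'foo'
  3 -> 'foo'
  4 -> 'code'

Decoded: "code foo foo code"


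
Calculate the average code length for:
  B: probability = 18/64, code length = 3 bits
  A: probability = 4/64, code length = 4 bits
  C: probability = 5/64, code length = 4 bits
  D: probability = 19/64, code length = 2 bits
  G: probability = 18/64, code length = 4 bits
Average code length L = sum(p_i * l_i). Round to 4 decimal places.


Weighted contributions p_i * l_i:
  B: (18/64) * 3 = 54/64
  A: (4/64) * 4 = 16/64
  C: (5/64) * 4 = 20/64
  D: (19/64) * 2 = 38/64
  G: (18/64) * 4 = 72/64
Sum = (54 + 16 + 20 + 38 + 72)/64 = 200/64

L = 200/64 = 3.1250 bits/symbol


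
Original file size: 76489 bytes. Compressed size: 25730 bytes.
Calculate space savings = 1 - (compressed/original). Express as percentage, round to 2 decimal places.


ratio = compressed/original = 25730/76489 = 0.336388
savings = 1 - ratio = 1 - 0.336388 = 0.663612
as a percentage: 0.663612 * 100 = 66.36%

Space savings = 1 - 25730/76489 = 66.36%


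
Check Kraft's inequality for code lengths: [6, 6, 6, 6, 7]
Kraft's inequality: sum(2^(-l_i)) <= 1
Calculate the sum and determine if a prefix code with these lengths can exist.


Sum = 2^(-6) + 2^(-6) + 2^(-6) + 2^(-6) + 2^(-7)
    = 0.015625 + 0.015625 + 0.015625 + 0.015625 + 0.0078125
    = 9/128 = 0.0703125
Since 0.0703125 <= 1, Kraft's inequality IS satisfied.
A prefix code with these lengths CAN exist.

Kraft sum = 0.0703125. Satisfied.


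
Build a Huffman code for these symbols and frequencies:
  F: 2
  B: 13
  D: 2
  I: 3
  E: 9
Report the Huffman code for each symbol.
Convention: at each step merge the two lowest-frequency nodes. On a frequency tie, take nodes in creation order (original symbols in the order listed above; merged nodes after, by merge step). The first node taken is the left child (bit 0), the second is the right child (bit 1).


Huffman tree construction:
Step 1: Merge F(2) + D(2) = 4
Step 2: Merge I(3) + (F+D)(4) = 7
Step 3: Merge (I+(F+D))(7) + E(9) = 16
Step 4: Merge B(13) + ((I+(F+D))+E)(16) = 29
Read each symbol's code off the tree from the root (left child = 0, right child = 1).

Codes:
  F: 1010 (length 4)
  B: 0 (length 1)
  D: 1011 (length 4)
  I: 100 (length 3)
  E: 11 (length 2)
Average code length: 56/29 = 1.9310 bits/symbol


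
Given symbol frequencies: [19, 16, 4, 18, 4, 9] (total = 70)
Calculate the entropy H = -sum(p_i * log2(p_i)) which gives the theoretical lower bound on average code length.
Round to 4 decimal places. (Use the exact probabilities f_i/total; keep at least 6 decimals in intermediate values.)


Per-symbol terms -p_i * log2(p_i) with p_i = f_i/70:
  p = 19/70 = 0.271429: log2(p) = -1.881356, -p*log2(p) = 0.510654
  p = 16/70 = 0.228571: log2(p) = -2.129283, -p*log2(p) = 0.486693
  p = 4/70 = 0.057143: log2(p) = -4.129283, -p*log2(p) = 0.235959
  p = 18/70 = 0.257143: log2(p) = -1.959358, -p*log2(p) = 0.503835
  p = 4/70 = 0.057143: log2(p) = -4.129283, -p*log2(p) = 0.235959
  p = 9/70 = 0.128571: log2(p) = -2.959358, -p*log2(p) = 0.380489
H = 0.510654 + 0.486693 + 0.235959 + 0.503835 + 0.235959 + 0.380489 = 2.353589

H = 2.3536 bits/symbol


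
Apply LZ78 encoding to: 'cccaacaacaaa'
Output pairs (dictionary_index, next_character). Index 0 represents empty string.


LZ78 encoding steps:
Dictionary: {0: ''}
Step 1: w='' (idx 0), next='c' -> output (0, 'c'), add 'c' as idx 1
Step 2: w='c' (idx 1), next='c' -> output (1, 'c'), add 'cc' as idx 2
Step 3: w='' (idx 0), next='a' -> output (0, 'a'), add 'a' as idx 3
Step 4: w='a' (idx 3), next='c' -> output (3, 'c'), add 'ac' as idx 4
Step 5: w='a' (idx 3), next='a' -> output (3, 'a'), add 'aa' as idx 5
Step 6: w='c' (idx 1), next='a' -> output (1, 'a'), add 'ca' as idx 6
Step 7: w='aa' (idx 5), end of input -> output (5, '')


Encoded: [(0, 'c'), (1, 'c'), (0, 'a'), (3, 'c'), (3, 'a'), (1, 'a'), (5, '')]


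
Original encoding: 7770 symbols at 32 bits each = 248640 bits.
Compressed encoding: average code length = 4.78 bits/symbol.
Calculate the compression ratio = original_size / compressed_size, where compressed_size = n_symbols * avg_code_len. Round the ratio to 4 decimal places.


original_size = n_symbols * orig_bits = 7770 * 32 = 248640 bits
compressed_size = n_symbols * avg_code_len = 7770 * 4.78 = 37140.6 bits
ratio = original_size / compressed_size = 248640 / 37140.6 = 6.6946

Compression ratio = 6.6946


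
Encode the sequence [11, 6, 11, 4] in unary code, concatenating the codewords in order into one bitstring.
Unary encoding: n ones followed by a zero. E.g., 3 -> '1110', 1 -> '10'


Encode each number as n ones followed by a terminating 0:
  11 -> 111111111110 (12 bits)
  6 -> 1111110 (7 bits)
  11 -> 111111111110 (12 bits)
  4 -> 11110 (5 bits)
Total length = 12 + 7 + 12 + 5 = 36 bits.

Unary([11, 6, 11, 4]) = 111111111110111111011111111111011110 (36 bits)


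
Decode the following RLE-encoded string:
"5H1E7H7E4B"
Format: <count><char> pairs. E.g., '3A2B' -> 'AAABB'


Expanding each <count><char> pair:
  5H -> 'HHHHH'
  1E -> 'E'
  7H -> 'HHHHHHH'
  7E -> 'EEEEEEE'
  4B -> 'BBBB'

Decoded = HHHHHEHHHHHHHEEEEEEEBBBB


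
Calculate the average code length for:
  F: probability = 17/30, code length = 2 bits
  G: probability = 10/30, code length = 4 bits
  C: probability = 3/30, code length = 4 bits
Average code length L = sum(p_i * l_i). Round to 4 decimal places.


Weighted contributions p_i * l_i:
  F: (17/30) * 2 = 34/30
  G: (10/30) * 4 = 40/30
  C: (3/30) * 4 = 12/30
Sum = (34 + 40 + 12)/30 = 86/30

L = 86/30 = 2.8667 bits/symbol


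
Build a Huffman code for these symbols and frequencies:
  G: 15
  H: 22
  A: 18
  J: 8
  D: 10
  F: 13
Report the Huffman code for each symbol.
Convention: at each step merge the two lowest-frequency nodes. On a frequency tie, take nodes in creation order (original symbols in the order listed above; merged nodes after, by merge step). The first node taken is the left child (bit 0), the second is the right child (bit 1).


Huffman tree construction:
Step 1: Merge J(8) + D(10) = 18
Step 2: Merge F(13) + G(15) = 28
Step 3: Merge A(18) + (J+D)(18) = 36
Step 4: Merge H(22) + (F+G)(28) = 50
Step 5: Merge (A+(J+D))(36) + (H+(F+G))(50) = 86
Read each symbol's code off the tree from the root (left child = 0, right child = 1).

Codes:
  G: 111 (length 3)
  H: 10 (length 2)
  A: 00 (length 2)
  J: 010 (length 3)
  D: 011 (length 3)
  F: 110 (length 3)
Average code length: 218/86 = 2.5349 bits/symbol


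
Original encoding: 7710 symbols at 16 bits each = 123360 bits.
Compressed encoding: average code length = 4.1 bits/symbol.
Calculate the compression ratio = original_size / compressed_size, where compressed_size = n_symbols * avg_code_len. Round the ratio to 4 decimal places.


original_size = n_symbols * orig_bits = 7710 * 16 = 123360 bits
compressed_size = n_symbols * avg_code_len = 7710 * 4.1 = 31611.0 bits
ratio = original_size / compressed_size = 123360 / 31611.0 = 3.9024

Compression ratio = 3.9024


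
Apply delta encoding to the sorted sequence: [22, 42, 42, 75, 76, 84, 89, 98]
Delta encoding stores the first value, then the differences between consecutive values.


First value: 22
Deltas:
  42 - 22 = 20
  42 - 42 = 0
  75 - 42 = 33
  76 - 75 = 1
  84 - 76 = 8
  89 - 84 = 5
  98 - 89 = 9


Delta encoded: [22, 20, 0, 33, 1, 8, 5, 9]


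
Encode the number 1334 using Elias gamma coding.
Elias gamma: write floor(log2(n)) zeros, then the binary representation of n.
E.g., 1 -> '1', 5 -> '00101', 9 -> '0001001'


num_bits = floor(log2(1334)) + 1 = 11
leading_zeros = num_bits - 1 = 10
binary(1334) = 10100110110

Elias gamma(1334) = '0000000000' + '10100110110' = 000000000010100110110 (21 bits)


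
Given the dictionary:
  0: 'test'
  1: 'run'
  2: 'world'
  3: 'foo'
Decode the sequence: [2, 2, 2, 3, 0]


Look up each index in the dictionary:
  2 -> 'world'
  2 -> 'world'
  2 -> 'world'
  3 -> 'foo'
  0 -> 'test'

Decoded: "world world world foo test"


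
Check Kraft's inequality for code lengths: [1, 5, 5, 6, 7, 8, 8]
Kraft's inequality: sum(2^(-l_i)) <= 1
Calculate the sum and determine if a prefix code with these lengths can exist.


Sum = 2^(-1) + 2^(-5) + 2^(-5) + 2^(-6) + 2^(-7) + 2^(-8) + 2^(-8)
    = 0.5 + 0.03125 + 0.03125 + 0.015625 + 0.0078125 + 0.00390625 + 0.00390625
    = 152/256 = 0.59375
Since 0.59375 <= 1, Kraft's inequality IS satisfied.
A prefix code with these lengths CAN exist.

Kraft sum = 0.59375. Satisfied.


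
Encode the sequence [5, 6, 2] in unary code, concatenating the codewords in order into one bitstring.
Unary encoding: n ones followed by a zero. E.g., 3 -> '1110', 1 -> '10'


Encode each number as n ones followed by a terminating 0:
  5 -> 111110 (6 bits)
  6 -> 1111110 (7 bits)
  2 -> 110 (3 bits)
Total length = 6 + 7 + 3 = 16 bits.

Unary([5, 6, 2]) = 1111101111110110 (16 bits)


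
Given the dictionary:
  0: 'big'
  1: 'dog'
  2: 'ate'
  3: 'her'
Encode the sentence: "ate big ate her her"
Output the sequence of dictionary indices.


Look up each word in the dictionary:
  'ate' -> 2
  'big' -> 0
  'ate' -> 2
  'her' -> 3
  'her' -> 3

Encoded: [2, 0, 2, 3, 3]


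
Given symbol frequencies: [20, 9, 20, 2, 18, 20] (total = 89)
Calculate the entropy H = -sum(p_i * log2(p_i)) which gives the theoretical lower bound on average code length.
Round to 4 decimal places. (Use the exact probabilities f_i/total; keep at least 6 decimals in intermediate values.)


Per-symbol terms -p_i * log2(p_i) with p_i = f_i/89:
  p = 20/89 = 0.224719: log2(p) = -2.153805, -p*log2(p) = 0.484001
  p = 9/89 = 0.101124: log2(p) = -3.305808, -p*log2(p) = 0.334295
  p = 20/89 = 0.224719: log2(p) = -2.153805, -p*log2(p) = 0.484001
  p = 2/89 = 0.022472: log2(p) = -5.475733, -p*log2(p) = 0.123050
  p = 18/89 = 0.202247: log2(p) = -2.305808, -p*log2(p) = 0.466343
  p = 20/89 = 0.224719: log2(p) = -2.153805, -p*log2(p) = 0.484001
H = 0.484001 + 0.334295 + 0.484001 + 0.123050 + 0.466343 + 0.484001 = 2.375691

H = 2.3757 bits/symbol


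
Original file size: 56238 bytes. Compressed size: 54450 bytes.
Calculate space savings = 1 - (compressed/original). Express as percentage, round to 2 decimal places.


ratio = compressed/original = 54450/56238 = 0.968207
savings = 1 - ratio = 1 - 0.968207 = 0.031793
as a percentage: 0.031793 * 100 = 3.18%

Space savings = 1 - 54450/56238 = 3.18%


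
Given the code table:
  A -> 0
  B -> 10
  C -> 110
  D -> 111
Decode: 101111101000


Decoding:
10 -> B
111 -> D
110 -> C
10 -> B
0 -> A
0 -> A


Result: BDCBAA


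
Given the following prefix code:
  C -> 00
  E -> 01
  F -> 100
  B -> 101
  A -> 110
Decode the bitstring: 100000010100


Decoding step by step:
Bits 100 -> F
Bits 00 -> C
Bits 00 -> C
Bits 101 -> B
Bits 00 -> C


Decoded message: FCCBC


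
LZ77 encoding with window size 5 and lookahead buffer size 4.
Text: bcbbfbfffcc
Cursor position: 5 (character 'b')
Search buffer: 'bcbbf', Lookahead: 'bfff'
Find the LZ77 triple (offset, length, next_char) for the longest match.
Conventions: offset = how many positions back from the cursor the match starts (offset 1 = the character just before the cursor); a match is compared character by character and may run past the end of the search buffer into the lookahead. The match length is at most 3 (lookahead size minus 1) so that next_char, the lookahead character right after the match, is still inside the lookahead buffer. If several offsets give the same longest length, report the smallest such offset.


Try each offset into the search buffer:
  offset=1 (pos 4, char 'f'): match length 0
  offset=2 (pos 3, char 'b'): match length 2
  offset=3 (pos 2, char 'b'): match length 1
  offset=4 (pos 1, char 'c'): match length 0
  offset=5 (pos 0, char 'b'): match length 1
Longest match has length 2 at offset 2.
next_char = character at position 5 + 2 = 7 -> 'f'

Best match: offset=2, length=2 (matching 'bf' starting at position 3)
LZ77 triple: (2, 2, 'f')


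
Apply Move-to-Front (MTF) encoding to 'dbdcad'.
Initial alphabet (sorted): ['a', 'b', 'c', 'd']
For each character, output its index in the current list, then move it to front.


MTF encoding:
'd': index 3 in ['a', 'b', 'c', 'd'] -> ['d', 'a', 'b', 'c']
'b': index 2 in ['d', 'a', 'b', 'c'] -> ['b', 'd', 'a', 'c']
'd': index 1 in ['b', 'd', 'a', 'c'] -> ['d', 'b', 'a', 'c']
'c': index 3 in ['d', 'b', 'a', 'c'] -> ['c', 'd', 'b', 'a']
'a': index 3 in ['c', 'd', 'b', 'a'] -> ['a', 'c', 'd', 'b']
'd': index 2 in ['a', 'c', 'd', 'b'] -> ['d', 'a', 'c', 'b']


Output: [3, 2, 1, 3, 3, 2]


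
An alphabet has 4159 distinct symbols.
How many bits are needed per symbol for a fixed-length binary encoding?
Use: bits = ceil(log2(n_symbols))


log2(4159) = 12.022
Bracket: 2^12 = 4096 < 4159 <= 2^13 = 8192
So ceil(log2(4159)) = 13

bits = ceil(log2(4159)) = ceil(12.022) = 13 bits


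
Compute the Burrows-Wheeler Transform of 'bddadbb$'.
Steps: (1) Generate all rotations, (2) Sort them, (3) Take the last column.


Rotations (sorted):
  0: $bddadbb -> last char: b
  1: adbb$bdd -> last char: d
  2: b$bddadb -> last char: b
  3: bb$bddad -> last char: d
  4: bddadbb$ -> last char: $
  5: dadbb$bd -> last char: d
  6: dbb$bdda -> last char: a
  7: ddadbb$b -> last char: b


BWT = bdbd$dab


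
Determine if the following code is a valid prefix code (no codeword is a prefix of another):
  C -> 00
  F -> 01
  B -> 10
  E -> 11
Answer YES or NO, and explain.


Checking each pair (does one codeword prefix another?):
  C='00' vs F='01': no prefix
  C='00' vs B='10': no prefix
  C='00' vs E='11': no prefix
  F='01' vs C='00': no prefix
  F='01' vs B='10': no prefix
  F='01' vs E='11': no prefix
  B='10' vs C='00': no prefix
  B='10' vs F='01': no prefix
  B='10' vs E='11': no prefix
  E='11' vs C='00': no prefix
  E='11' vs F='01': no prefix
  E='11' vs B='10': no prefix
No violation found over all pairs.

YES -- this is a valid prefix code. No codeword is a prefix of any other codeword.


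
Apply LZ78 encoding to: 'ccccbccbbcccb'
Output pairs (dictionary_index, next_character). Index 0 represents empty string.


LZ78 encoding steps:
Dictionary: {0: ''}
Step 1: w='' (idx 0), next='c' -> output (0, 'c'), add 'c' as idx 1
Step 2: w='c' (idx 1), next='c' -> output (1, 'c'), add 'cc' as idx 2
Step 3: w='c' (idx 1), next='b' -> output (1, 'b'), add 'cb' as idx 3
Step 4: w='cc' (idx 2), next='b' -> output (2, 'b'), add 'ccb' as idx 4
Step 5: w='' (idx 0), next='b' -> output (0, 'b'), add 'b' as idx 5
Step 6: w='cc' (idx 2), next='c' -> output (2, 'c'), add 'ccc' as idx 6
Step 7: w='b' (idx 5), end of input -> output (5, '')


Encoded: [(0, 'c'), (1, 'c'), (1, 'b'), (2, 'b'), (0, 'b'), (2, 'c'), (5, '')]


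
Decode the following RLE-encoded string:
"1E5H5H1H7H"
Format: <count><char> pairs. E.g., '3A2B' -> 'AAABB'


Expanding each <count><char> pair:
  1E -> 'E'
  5H -> 'HHHHH'
  5H -> 'HHHHH'
  1H -> 'H'
  7H -> 'HHHHHHH'

Decoded = EHHHHHHHHHHHHHHHHHH


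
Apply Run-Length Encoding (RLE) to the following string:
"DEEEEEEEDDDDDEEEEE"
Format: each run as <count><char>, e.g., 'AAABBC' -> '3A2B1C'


Scanning runs left to right:
  i=0: run of 'D' x 1 -> '1D'
  i=1: run of 'E' x 7 -> '7E'
  i=8: run of 'D' x 5 -> '5D'
  i=13: run of 'E' x 5 -> '5E'

RLE = 1D7E5D5E


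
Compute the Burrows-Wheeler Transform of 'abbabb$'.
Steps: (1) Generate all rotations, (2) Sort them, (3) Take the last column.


Rotations (sorted):
  0: $abbabb -> last char: b
  1: abb$abb -> last char: b
  2: abbabb$ -> last char: $
  3: b$abbab -> last char: b
  4: babb$ab -> last char: b
  5: bb$abba -> last char: a
  6: bbabb$a -> last char: a


BWT = bb$bbaa


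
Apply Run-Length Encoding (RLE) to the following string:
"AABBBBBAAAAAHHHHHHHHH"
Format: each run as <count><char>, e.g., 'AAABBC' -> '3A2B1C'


Scanning runs left to right:
  i=0: run of 'A' x 2 -> '2A'
  i=2: run of 'B' x 5 -> '5B'
  i=7: run of 'A' x 5 -> '5A'
  i=12: run of 'H' x 9 -> '9H'

RLE = 2A5B5A9H


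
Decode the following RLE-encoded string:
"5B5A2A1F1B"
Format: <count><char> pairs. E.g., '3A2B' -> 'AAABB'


Expanding each <count><char> pair:
  5B -> 'BBBBB'
  5A -> 'AAAAA'
  2A -> 'AA'
  1F -> 'F'
  1B -> 'B'

Decoded = BBBBBAAAAAAAFB


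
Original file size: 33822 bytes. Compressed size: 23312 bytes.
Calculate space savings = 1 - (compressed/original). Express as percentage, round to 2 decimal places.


ratio = compressed/original = 23312/33822 = 0.689256
savings = 1 - ratio = 1 - 0.689256 = 0.310744
as a percentage: 0.310744 * 100 = 31.07%

Space savings = 1 - 23312/33822 = 31.07%


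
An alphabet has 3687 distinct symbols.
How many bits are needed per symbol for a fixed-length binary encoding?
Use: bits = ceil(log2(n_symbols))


log2(3687) = 11.8482
Bracket: 2^11 = 2048 < 3687 <= 2^12 = 4096
So ceil(log2(3687)) = 12

bits = ceil(log2(3687)) = ceil(11.8482) = 12 bits


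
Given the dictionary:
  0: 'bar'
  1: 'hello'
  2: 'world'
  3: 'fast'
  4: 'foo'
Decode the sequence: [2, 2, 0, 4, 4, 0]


Look up each index in the dictionary:
  2 -> 'world'
  2 -> 'world'
  0 -> 'bar'
  4 -> 'foo'
  4 -> 'foo'
  0 -> 'bar'

Decoded: "world world bar foo foo bar"


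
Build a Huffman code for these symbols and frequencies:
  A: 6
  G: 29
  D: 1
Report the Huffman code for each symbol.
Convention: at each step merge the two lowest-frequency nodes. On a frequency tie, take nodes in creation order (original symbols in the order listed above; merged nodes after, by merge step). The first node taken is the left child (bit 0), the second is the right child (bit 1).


Huffman tree construction:
Step 1: Merge D(1) + A(6) = 7
Step 2: Merge (D+A)(7) + G(29) = 36
Read each symbol's code off the tree from the root (left child = 0, right child = 1).

Codes:
  A: 01 (length 2)
  G: 1 (length 1)
  D: 00 (length 2)
Average code length: 43/36 = 1.1944 bits/symbol
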